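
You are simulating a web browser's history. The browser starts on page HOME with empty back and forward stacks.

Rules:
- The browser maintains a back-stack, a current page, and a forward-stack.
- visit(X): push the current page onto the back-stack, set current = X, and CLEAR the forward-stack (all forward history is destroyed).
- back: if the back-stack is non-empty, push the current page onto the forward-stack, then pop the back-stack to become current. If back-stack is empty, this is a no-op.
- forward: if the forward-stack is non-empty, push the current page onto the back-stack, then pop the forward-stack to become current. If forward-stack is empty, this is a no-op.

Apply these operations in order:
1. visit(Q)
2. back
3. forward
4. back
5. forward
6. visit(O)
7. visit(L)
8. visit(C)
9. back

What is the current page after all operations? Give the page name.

After 1 (visit(Q)): cur=Q back=1 fwd=0
After 2 (back): cur=HOME back=0 fwd=1
After 3 (forward): cur=Q back=1 fwd=0
After 4 (back): cur=HOME back=0 fwd=1
After 5 (forward): cur=Q back=1 fwd=0
After 6 (visit(O)): cur=O back=2 fwd=0
After 7 (visit(L)): cur=L back=3 fwd=0
After 8 (visit(C)): cur=C back=4 fwd=0
After 9 (back): cur=L back=3 fwd=1

Answer: L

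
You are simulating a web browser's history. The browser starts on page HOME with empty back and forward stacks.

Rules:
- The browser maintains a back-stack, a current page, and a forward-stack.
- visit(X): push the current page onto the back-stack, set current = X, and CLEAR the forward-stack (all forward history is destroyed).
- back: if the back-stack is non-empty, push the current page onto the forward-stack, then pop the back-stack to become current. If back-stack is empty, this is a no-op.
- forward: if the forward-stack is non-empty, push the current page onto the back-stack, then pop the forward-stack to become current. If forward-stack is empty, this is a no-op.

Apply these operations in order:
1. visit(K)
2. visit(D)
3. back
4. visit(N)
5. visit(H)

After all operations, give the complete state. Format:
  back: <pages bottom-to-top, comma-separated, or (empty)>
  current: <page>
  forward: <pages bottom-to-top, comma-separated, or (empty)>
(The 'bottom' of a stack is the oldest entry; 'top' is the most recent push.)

After 1 (visit(K)): cur=K back=1 fwd=0
After 2 (visit(D)): cur=D back=2 fwd=0
After 3 (back): cur=K back=1 fwd=1
After 4 (visit(N)): cur=N back=2 fwd=0
After 5 (visit(H)): cur=H back=3 fwd=0

Answer: back: HOME,K,N
current: H
forward: (empty)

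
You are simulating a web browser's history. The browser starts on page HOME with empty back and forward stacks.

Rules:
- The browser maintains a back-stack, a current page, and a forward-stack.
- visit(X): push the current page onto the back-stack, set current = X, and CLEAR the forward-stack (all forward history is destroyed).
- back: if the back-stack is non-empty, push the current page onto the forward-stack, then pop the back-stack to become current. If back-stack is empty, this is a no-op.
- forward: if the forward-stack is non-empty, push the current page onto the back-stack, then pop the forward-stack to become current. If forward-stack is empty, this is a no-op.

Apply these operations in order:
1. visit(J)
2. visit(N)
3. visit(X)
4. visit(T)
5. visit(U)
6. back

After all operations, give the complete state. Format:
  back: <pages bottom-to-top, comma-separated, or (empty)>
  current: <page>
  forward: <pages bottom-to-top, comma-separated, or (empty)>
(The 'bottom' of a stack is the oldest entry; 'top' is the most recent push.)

Answer: back: HOME,J,N,X
current: T
forward: U

Derivation:
After 1 (visit(J)): cur=J back=1 fwd=0
After 2 (visit(N)): cur=N back=2 fwd=0
After 3 (visit(X)): cur=X back=3 fwd=0
After 4 (visit(T)): cur=T back=4 fwd=0
After 5 (visit(U)): cur=U back=5 fwd=0
After 6 (back): cur=T back=4 fwd=1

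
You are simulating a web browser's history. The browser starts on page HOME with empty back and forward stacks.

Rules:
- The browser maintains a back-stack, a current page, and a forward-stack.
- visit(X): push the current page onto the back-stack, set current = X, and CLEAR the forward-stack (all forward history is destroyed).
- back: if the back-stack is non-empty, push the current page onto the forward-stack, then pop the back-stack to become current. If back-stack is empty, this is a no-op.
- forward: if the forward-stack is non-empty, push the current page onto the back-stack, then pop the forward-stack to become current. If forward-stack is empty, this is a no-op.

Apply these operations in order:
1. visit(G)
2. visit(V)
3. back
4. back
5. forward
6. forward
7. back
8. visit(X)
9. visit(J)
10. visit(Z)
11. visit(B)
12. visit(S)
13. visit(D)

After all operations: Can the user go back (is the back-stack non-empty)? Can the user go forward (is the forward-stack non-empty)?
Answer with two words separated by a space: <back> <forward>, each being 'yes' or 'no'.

After 1 (visit(G)): cur=G back=1 fwd=0
After 2 (visit(V)): cur=V back=2 fwd=0
After 3 (back): cur=G back=1 fwd=1
After 4 (back): cur=HOME back=0 fwd=2
After 5 (forward): cur=G back=1 fwd=1
After 6 (forward): cur=V back=2 fwd=0
After 7 (back): cur=G back=1 fwd=1
After 8 (visit(X)): cur=X back=2 fwd=0
After 9 (visit(J)): cur=J back=3 fwd=0
After 10 (visit(Z)): cur=Z back=4 fwd=0
After 11 (visit(B)): cur=B back=5 fwd=0
After 12 (visit(S)): cur=S back=6 fwd=0
After 13 (visit(D)): cur=D back=7 fwd=0

Answer: yes no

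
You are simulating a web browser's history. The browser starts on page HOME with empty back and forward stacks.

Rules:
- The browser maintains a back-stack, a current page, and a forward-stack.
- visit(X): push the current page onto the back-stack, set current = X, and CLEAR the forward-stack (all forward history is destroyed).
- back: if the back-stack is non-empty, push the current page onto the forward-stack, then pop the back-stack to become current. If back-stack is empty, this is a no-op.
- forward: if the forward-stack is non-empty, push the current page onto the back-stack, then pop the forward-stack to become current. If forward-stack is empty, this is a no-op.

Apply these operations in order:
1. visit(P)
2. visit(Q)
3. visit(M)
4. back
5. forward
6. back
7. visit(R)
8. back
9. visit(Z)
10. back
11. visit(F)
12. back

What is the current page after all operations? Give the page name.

After 1 (visit(P)): cur=P back=1 fwd=0
After 2 (visit(Q)): cur=Q back=2 fwd=0
After 3 (visit(M)): cur=M back=3 fwd=0
After 4 (back): cur=Q back=2 fwd=1
After 5 (forward): cur=M back=3 fwd=0
After 6 (back): cur=Q back=2 fwd=1
After 7 (visit(R)): cur=R back=3 fwd=0
After 8 (back): cur=Q back=2 fwd=1
After 9 (visit(Z)): cur=Z back=3 fwd=0
After 10 (back): cur=Q back=2 fwd=1
After 11 (visit(F)): cur=F back=3 fwd=0
After 12 (back): cur=Q back=2 fwd=1

Answer: Q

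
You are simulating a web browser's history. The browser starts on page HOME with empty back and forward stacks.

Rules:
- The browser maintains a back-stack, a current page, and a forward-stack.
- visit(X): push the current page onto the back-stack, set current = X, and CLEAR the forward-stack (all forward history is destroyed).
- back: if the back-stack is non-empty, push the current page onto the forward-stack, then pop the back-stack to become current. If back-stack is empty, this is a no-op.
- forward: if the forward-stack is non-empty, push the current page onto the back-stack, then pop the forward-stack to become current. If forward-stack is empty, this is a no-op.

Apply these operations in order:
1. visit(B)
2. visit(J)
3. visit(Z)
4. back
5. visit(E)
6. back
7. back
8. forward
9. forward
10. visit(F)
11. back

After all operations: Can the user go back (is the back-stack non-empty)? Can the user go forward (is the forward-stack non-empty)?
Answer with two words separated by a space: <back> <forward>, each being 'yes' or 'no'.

After 1 (visit(B)): cur=B back=1 fwd=0
After 2 (visit(J)): cur=J back=2 fwd=0
After 3 (visit(Z)): cur=Z back=3 fwd=0
After 4 (back): cur=J back=2 fwd=1
After 5 (visit(E)): cur=E back=3 fwd=0
After 6 (back): cur=J back=2 fwd=1
After 7 (back): cur=B back=1 fwd=2
After 8 (forward): cur=J back=2 fwd=1
After 9 (forward): cur=E back=3 fwd=0
After 10 (visit(F)): cur=F back=4 fwd=0
After 11 (back): cur=E back=3 fwd=1

Answer: yes yes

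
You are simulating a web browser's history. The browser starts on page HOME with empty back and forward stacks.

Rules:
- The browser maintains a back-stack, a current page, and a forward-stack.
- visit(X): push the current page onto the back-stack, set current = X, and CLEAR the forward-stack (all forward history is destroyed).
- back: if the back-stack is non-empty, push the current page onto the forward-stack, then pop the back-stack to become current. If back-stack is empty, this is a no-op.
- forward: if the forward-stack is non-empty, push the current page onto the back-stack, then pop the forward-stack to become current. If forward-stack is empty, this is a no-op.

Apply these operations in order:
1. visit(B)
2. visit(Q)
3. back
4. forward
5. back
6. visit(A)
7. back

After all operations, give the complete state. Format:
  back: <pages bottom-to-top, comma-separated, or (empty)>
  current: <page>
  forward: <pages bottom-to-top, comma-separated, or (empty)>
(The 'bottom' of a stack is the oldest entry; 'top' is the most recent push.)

After 1 (visit(B)): cur=B back=1 fwd=0
After 2 (visit(Q)): cur=Q back=2 fwd=0
After 3 (back): cur=B back=1 fwd=1
After 4 (forward): cur=Q back=2 fwd=0
After 5 (back): cur=B back=1 fwd=1
After 6 (visit(A)): cur=A back=2 fwd=0
After 7 (back): cur=B back=1 fwd=1

Answer: back: HOME
current: B
forward: A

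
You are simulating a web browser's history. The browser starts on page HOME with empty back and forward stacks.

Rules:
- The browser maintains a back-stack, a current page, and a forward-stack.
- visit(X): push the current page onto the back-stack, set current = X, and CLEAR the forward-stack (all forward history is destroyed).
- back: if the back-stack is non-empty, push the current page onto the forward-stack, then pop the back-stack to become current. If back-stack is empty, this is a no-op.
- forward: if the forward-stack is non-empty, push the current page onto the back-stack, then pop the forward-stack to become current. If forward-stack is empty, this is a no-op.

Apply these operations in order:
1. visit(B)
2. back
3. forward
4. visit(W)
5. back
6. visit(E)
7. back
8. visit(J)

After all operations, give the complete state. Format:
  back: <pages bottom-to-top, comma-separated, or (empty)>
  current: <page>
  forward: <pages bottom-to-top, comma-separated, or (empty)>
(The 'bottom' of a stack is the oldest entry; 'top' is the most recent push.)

After 1 (visit(B)): cur=B back=1 fwd=0
After 2 (back): cur=HOME back=0 fwd=1
After 3 (forward): cur=B back=1 fwd=0
After 4 (visit(W)): cur=W back=2 fwd=0
After 5 (back): cur=B back=1 fwd=1
After 6 (visit(E)): cur=E back=2 fwd=0
After 7 (back): cur=B back=1 fwd=1
After 8 (visit(J)): cur=J back=2 fwd=0

Answer: back: HOME,B
current: J
forward: (empty)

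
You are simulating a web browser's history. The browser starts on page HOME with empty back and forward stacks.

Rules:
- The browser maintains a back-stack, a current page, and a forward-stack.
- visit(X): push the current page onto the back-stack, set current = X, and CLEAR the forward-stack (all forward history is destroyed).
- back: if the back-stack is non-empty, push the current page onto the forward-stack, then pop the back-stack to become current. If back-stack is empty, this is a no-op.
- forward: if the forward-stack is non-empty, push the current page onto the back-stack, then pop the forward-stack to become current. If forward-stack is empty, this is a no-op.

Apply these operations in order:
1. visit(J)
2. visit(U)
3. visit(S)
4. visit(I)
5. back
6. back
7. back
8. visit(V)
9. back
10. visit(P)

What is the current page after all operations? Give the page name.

After 1 (visit(J)): cur=J back=1 fwd=0
After 2 (visit(U)): cur=U back=2 fwd=0
After 3 (visit(S)): cur=S back=3 fwd=0
After 4 (visit(I)): cur=I back=4 fwd=0
After 5 (back): cur=S back=3 fwd=1
After 6 (back): cur=U back=2 fwd=2
After 7 (back): cur=J back=1 fwd=3
After 8 (visit(V)): cur=V back=2 fwd=0
After 9 (back): cur=J back=1 fwd=1
After 10 (visit(P)): cur=P back=2 fwd=0

Answer: P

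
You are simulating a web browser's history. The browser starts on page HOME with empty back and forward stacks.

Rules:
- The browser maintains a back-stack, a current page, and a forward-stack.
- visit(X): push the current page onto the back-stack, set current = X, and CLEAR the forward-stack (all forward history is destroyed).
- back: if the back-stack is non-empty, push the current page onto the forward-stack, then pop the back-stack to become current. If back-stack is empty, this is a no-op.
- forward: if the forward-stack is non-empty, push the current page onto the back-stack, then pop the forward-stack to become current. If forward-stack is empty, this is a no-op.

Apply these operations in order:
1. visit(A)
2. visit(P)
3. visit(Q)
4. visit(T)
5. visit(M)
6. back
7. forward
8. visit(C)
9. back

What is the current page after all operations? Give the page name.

Answer: M

Derivation:
After 1 (visit(A)): cur=A back=1 fwd=0
After 2 (visit(P)): cur=P back=2 fwd=0
After 3 (visit(Q)): cur=Q back=3 fwd=0
After 4 (visit(T)): cur=T back=4 fwd=0
After 5 (visit(M)): cur=M back=5 fwd=0
After 6 (back): cur=T back=4 fwd=1
After 7 (forward): cur=M back=5 fwd=0
After 8 (visit(C)): cur=C back=6 fwd=0
After 9 (back): cur=M back=5 fwd=1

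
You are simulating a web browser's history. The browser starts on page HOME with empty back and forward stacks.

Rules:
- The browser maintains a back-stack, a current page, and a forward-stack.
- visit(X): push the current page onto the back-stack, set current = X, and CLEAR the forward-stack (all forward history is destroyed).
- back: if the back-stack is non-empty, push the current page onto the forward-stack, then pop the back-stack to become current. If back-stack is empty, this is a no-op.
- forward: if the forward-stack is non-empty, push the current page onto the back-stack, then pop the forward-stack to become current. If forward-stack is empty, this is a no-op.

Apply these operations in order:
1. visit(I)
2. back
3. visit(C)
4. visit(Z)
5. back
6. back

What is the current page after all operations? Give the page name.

After 1 (visit(I)): cur=I back=1 fwd=0
After 2 (back): cur=HOME back=0 fwd=1
After 3 (visit(C)): cur=C back=1 fwd=0
After 4 (visit(Z)): cur=Z back=2 fwd=0
After 5 (back): cur=C back=1 fwd=1
After 6 (back): cur=HOME back=0 fwd=2

Answer: HOME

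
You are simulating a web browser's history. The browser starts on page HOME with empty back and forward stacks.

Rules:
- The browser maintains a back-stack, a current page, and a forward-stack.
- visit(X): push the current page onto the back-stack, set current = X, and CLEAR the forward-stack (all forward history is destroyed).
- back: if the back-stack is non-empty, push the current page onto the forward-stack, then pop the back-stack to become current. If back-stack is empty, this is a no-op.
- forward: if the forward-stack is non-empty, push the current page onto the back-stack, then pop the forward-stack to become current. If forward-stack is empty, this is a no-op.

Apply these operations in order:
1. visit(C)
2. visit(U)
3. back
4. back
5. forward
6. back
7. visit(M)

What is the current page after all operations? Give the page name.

Answer: M

Derivation:
After 1 (visit(C)): cur=C back=1 fwd=0
After 2 (visit(U)): cur=U back=2 fwd=0
After 3 (back): cur=C back=1 fwd=1
After 4 (back): cur=HOME back=0 fwd=2
After 5 (forward): cur=C back=1 fwd=1
After 6 (back): cur=HOME back=0 fwd=2
After 7 (visit(M)): cur=M back=1 fwd=0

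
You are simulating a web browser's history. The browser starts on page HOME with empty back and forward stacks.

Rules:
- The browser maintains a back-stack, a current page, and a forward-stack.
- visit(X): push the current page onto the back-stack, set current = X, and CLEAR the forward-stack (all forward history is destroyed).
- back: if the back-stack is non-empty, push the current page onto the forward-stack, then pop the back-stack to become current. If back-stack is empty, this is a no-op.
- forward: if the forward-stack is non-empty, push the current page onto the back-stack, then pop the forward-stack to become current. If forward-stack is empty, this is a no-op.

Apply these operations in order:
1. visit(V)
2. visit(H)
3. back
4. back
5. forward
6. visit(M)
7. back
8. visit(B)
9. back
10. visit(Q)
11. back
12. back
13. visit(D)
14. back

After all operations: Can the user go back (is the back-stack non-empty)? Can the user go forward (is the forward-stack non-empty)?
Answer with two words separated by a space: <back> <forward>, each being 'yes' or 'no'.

Answer: no yes

Derivation:
After 1 (visit(V)): cur=V back=1 fwd=0
After 2 (visit(H)): cur=H back=2 fwd=0
After 3 (back): cur=V back=1 fwd=1
After 4 (back): cur=HOME back=0 fwd=2
After 5 (forward): cur=V back=1 fwd=1
After 6 (visit(M)): cur=M back=2 fwd=0
After 7 (back): cur=V back=1 fwd=1
After 8 (visit(B)): cur=B back=2 fwd=0
After 9 (back): cur=V back=1 fwd=1
After 10 (visit(Q)): cur=Q back=2 fwd=0
After 11 (back): cur=V back=1 fwd=1
After 12 (back): cur=HOME back=0 fwd=2
After 13 (visit(D)): cur=D back=1 fwd=0
After 14 (back): cur=HOME back=0 fwd=1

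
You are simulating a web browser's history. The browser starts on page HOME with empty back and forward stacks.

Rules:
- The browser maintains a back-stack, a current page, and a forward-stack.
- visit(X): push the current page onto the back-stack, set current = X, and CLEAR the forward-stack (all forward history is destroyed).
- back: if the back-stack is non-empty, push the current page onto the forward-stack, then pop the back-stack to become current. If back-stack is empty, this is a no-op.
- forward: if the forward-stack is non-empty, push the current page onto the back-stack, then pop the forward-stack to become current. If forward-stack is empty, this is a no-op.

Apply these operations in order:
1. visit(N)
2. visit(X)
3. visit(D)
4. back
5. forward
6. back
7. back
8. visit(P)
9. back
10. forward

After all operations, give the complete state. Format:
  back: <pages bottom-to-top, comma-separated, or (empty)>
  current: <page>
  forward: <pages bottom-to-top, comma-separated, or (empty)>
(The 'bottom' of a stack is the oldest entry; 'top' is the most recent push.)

After 1 (visit(N)): cur=N back=1 fwd=0
After 2 (visit(X)): cur=X back=2 fwd=0
After 3 (visit(D)): cur=D back=3 fwd=0
After 4 (back): cur=X back=2 fwd=1
After 5 (forward): cur=D back=3 fwd=0
After 6 (back): cur=X back=2 fwd=1
After 7 (back): cur=N back=1 fwd=2
After 8 (visit(P)): cur=P back=2 fwd=0
After 9 (back): cur=N back=1 fwd=1
After 10 (forward): cur=P back=2 fwd=0

Answer: back: HOME,N
current: P
forward: (empty)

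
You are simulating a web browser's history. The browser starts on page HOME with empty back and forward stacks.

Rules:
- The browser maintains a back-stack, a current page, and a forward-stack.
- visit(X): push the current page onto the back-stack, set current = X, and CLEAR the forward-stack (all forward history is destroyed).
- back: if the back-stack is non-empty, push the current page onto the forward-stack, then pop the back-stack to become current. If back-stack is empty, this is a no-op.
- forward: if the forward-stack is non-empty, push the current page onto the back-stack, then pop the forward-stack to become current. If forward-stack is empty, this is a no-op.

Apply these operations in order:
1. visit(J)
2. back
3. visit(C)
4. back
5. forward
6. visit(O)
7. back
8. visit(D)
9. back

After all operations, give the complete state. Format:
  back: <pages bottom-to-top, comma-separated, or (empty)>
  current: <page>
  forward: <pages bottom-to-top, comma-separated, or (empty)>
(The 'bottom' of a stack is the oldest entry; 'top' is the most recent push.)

Answer: back: HOME
current: C
forward: D

Derivation:
After 1 (visit(J)): cur=J back=1 fwd=0
After 2 (back): cur=HOME back=0 fwd=1
After 3 (visit(C)): cur=C back=1 fwd=0
After 4 (back): cur=HOME back=0 fwd=1
After 5 (forward): cur=C back=1 fwd=0
After 6 (visit(O)): cur=O back=2 fwd=0
After 7 (back): cur=C back=1 fwd=1
After 8 (visit(D)): cur=D back=2 fwd=0
After 9 (back): cur=C back=1 fwd=1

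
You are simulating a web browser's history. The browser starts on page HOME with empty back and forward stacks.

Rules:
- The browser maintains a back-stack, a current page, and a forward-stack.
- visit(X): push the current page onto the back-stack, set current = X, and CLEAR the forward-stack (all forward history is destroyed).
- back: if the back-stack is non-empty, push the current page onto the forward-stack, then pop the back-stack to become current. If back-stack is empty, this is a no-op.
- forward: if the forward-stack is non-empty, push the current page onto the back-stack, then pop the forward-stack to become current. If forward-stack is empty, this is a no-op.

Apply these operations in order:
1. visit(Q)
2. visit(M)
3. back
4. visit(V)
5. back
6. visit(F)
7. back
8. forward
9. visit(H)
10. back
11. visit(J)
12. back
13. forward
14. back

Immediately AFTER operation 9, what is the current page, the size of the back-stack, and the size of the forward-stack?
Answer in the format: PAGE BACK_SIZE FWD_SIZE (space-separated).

After 1 (visit(Q)): cur=Q back=1 fwd=0
After 2 (visit(M)): cur=M back=2 fwd=0
After 3 (back): cur=Q back=1 fwd=1
After 4 (visit(V)): cur=V back=2 fwd=0
After 5 (back): cur=Q back=1 fwd=1
After 6 (visit(F)): cur=F back=2 fwd=0
After 7 (back): cur=Q back=1 fwd=1
After 8 (forward): cur=F back=2 fwd=0
After 9 (visit(H)): cur=H back=3 fwd=0

H 3 0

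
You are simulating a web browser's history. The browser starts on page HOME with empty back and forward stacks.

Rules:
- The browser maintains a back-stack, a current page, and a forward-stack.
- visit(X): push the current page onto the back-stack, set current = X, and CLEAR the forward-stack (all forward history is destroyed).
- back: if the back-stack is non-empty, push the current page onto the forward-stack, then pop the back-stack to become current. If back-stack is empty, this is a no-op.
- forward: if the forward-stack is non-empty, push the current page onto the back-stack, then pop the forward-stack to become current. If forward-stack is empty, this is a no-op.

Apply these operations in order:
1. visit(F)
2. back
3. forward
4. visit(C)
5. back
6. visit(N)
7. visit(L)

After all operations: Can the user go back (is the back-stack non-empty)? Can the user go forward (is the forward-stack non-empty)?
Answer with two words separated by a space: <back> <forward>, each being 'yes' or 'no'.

Answer: yes no

Derivation:
After 1 (visit(F)): cur=F back=1 fwd=0
After 2 (back): cur=HOME back=0 fwd=1
After 3 (forward): cur=F back=1 fwd=0
After 4 (visit(C)): cur=C back=2 fwd=0
After 5 (back): cur=F back=1 fwd=1
After 6 (visit(N)): cur=N back=2 fwd=0
After 7 (visit(L)): cur=L back=3 fwd=0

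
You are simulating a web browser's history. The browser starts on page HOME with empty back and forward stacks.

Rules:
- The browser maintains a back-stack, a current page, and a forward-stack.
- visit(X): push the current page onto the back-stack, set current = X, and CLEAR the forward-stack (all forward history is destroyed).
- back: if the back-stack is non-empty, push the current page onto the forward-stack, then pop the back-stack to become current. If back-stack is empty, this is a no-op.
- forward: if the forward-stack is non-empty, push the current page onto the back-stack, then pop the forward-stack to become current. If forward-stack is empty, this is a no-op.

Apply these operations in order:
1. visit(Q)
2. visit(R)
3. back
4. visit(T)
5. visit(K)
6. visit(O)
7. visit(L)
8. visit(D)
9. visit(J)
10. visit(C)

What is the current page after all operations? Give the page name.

Answer: C

Derivation:
After 1 (visit(Q)): cur=Q back=1 fwd=0
After 2 (visit(R)): cur=R back=2 fwd=0
After 3 (back): cur=Q back=1 fwd=1
After 4 (visit(T)): cur=T back=2 fwd=0
After 5 (visit(K)): cur=K back=3 fwd=0
After 6 (visit(O)): cur=O back=4 fwd=0
After 7 (visit(L)): cur=L back=5 fwd=0
After 8 (visit(D)): cur=D back=6 fwd=0
After 9 (visit(J)): cur=J back=7 fwd=0
After 10 (visit(C)): cur=C back=8 fwd=0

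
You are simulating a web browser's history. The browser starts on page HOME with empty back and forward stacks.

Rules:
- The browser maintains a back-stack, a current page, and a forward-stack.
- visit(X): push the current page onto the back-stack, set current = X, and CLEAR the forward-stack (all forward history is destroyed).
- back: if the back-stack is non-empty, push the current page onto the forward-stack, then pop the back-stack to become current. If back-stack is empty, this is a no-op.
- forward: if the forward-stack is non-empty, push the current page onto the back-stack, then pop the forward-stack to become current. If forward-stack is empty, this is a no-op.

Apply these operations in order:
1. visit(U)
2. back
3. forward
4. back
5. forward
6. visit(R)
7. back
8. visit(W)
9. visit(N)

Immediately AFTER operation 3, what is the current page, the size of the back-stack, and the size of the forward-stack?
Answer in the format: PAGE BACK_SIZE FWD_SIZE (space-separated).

After 1 (visit(U)): cur=U back=1 fwd=0
After 2 (back): cur=HOME back=0 fwd=1
After 3 (forward): cur=U back=1 fwd=0

U 1 0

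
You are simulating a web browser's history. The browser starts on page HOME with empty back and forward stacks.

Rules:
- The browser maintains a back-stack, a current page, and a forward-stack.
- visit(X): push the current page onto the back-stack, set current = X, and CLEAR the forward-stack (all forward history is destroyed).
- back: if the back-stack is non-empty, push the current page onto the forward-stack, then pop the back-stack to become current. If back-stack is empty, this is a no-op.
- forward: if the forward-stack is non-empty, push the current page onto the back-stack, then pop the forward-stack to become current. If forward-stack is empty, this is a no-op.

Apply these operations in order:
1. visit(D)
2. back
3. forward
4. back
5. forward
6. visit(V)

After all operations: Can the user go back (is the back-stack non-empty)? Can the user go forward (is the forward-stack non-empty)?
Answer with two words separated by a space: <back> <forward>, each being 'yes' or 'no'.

Answer: yes no

Derivation:
After 1 (visit(D)): cur=D back=1 fwd=0
After 2 (back): cur=HOME back=0 fwd=1
After 3 (forward): cur=D back=1 fwd=0
After 4 (back): cur=HOME back=0 fwd=1
After 5 (forward): cur=D back=1 fwd=0
After 6 (visit(V)): cur=V back=2 fwd=0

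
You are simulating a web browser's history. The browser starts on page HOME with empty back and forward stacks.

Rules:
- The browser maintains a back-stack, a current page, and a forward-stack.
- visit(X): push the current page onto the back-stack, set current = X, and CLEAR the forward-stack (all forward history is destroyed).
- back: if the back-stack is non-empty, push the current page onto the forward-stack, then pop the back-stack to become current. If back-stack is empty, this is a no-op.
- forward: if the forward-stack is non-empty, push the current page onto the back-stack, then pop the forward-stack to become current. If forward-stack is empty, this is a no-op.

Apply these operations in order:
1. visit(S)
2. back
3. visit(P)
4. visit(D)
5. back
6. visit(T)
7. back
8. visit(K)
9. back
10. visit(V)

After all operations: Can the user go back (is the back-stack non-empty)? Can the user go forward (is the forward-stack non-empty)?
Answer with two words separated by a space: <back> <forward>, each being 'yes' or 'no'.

After 1 (visit(S)): cur=S back=1 fwd=0
After 2 (back): cur=HOME back=0 fwd=1
After 3 (visit(P)): cur=P back=1 fwd=0
After 4 (visit(D)): cur=D back=2 fwd=0
After 5 (back): cur=P back=1 fwd=1
After 6 (visit(T)): cur=T back=2 fwd=0
After 7 (back): cur=P back=1 fwd=1
After 8 (visit(K)): cur=K back=2 fwd=0
After 9 (back): cur=P back=1 fwd=1
After 10 (visit(V)): cur=V back=2 fwd=0

Answer: yes no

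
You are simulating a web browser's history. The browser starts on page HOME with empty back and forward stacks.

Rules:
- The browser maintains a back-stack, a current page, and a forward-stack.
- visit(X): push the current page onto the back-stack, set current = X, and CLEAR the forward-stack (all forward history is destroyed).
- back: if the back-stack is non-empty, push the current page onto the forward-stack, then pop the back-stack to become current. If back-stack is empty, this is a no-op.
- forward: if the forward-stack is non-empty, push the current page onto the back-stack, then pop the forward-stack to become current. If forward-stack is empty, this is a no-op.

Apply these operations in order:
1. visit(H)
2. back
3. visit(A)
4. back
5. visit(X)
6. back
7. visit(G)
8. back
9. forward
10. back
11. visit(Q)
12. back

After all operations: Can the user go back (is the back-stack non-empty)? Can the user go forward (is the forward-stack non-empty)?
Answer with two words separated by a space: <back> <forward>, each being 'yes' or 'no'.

After 1 (visit(H)): cur=H back=1 fwd=0
After 2 (back): cur=HOME back=0 fwd=1
After 3 (visit(A)): cur=A back=1 fwd=0
After 4 (back): cur=HOME back=0 fwd=1
After 5 (visit(X)): cur=X back=1 fwd=0
After 6 (back): cur=HOME back=0 fwd=1
After 7 (visit(G)): cur=G back=1 fwd=0
After 8 (back): cur=HOME back=0 fwd=1
After 9 (forward): cur=G back=1 fwd=0
After 10 (back): cur=HOME back=0 fwd=1
After 11 (visit(Q)): cur=Q back=1 fwd=0
After 12 (back): cur=HOME back=0 fwd=1

Answer: no yes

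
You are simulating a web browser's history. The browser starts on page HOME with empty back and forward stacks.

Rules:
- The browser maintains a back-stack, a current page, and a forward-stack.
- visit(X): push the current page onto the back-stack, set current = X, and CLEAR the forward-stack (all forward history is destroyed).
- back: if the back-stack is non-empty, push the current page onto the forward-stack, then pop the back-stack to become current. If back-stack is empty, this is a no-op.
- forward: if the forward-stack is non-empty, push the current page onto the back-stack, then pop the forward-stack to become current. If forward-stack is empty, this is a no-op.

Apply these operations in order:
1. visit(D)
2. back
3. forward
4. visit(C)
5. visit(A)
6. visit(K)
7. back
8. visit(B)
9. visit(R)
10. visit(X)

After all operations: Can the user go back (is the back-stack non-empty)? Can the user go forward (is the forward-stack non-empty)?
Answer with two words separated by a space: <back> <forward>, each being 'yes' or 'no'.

Answer: yes no

Derivation:
After 1 (visit(D)): cur=D back=1 fwd=0
After 2 (back): cur=HOME back=0 fwd=1
After 3 (forward): cur=D back=1 fwd=0
After 4 (visit(C)): cur=C back=2 fwd=0
After 5 (visit(A)): cur=A back=3 fwd=0
After 6 (visit(K)): cur=K back=4 fwd=0
After 7 (back): cur=A back=3 fwd=1
After 8 (visit(B)): cur=B back=4 fwd=0
After 9 (visit(R)): cur=R back=5 fwd=0
After 10 (visit(X)): cur=X back=6 fwd=0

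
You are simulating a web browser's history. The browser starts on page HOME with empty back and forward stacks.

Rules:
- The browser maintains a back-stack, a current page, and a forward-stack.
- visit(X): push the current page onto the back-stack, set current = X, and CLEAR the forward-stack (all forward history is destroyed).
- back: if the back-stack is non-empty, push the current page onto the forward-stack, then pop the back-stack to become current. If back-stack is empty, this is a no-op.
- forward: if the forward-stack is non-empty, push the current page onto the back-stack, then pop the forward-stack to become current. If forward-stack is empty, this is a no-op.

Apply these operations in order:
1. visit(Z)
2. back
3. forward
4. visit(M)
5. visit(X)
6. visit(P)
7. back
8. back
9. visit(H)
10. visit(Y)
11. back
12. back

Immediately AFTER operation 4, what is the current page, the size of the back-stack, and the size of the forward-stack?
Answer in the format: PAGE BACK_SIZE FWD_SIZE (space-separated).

After 1 (visit(Z)): cur=Z back=1 fwd=0
After 2 (back): cur=HOME back=0 fwd=1
After 3 (forward): cur=Z back=1 fwd=0
After 4 (visit(M)): cur=M back=2 fwd=0

M 2 0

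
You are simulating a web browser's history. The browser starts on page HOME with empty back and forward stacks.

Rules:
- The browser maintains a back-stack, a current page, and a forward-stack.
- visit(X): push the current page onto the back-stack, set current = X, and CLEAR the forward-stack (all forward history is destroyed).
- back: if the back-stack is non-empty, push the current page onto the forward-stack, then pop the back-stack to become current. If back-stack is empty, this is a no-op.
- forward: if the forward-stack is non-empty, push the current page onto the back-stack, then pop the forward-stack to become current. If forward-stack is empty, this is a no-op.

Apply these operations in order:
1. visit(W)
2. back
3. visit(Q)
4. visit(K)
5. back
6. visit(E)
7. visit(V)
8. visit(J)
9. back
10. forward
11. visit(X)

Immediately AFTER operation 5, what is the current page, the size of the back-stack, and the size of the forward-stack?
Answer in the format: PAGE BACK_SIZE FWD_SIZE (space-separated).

After 1 (visit(W)): cur=W back=1 fwd=0
After 2 (back): cur=HOME back=0 fwd=1
After 3 (visit(Q)): cur=Q back=1 fwd=0
After 4 (visit(K)): cur=K back=2 fwd=0
After 5 (back): cur=Q back=1 fwd=1

Q 1 1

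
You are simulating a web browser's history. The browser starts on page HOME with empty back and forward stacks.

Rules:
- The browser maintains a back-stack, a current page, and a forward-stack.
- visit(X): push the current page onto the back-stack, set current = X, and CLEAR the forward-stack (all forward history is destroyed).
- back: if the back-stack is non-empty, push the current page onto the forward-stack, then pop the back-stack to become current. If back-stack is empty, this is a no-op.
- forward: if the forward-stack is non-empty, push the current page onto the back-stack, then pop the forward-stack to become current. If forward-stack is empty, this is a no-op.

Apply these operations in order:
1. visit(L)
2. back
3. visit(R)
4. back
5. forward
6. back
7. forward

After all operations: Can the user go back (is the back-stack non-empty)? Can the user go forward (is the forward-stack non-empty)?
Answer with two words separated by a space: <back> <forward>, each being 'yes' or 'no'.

After 1 (visit(L)): cur=L back=1 fwd=0
After 2 (back): cur=HOME back=0 fwd=1
After 3 (visit(R)): cur=R back=1 fwd=0
After 4 (back): cur=HOME back=0 fwd=1
After 5 (forward): cur=R back=1 fwd=0
After 6 (back): cur=HOME back=0 fwd=1
After 7 (forward): cur=R back=1 fwd=0

Answer: yes no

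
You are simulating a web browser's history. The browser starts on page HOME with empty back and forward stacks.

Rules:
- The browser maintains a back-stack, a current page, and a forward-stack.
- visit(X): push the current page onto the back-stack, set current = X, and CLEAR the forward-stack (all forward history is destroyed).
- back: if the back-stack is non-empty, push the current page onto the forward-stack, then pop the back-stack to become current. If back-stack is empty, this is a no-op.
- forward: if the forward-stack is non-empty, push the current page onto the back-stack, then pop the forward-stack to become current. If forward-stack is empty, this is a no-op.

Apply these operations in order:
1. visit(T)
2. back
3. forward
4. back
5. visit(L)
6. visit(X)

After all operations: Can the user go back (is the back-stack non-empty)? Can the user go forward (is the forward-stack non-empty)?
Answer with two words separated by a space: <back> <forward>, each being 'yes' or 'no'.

Answer: yes no

Derivation:
After 1 (visit(T)): cur=T back=1 fwd=0
After 2 (back): cur=HOME back=0 fwd=1
After 3 (forward): cur=T back=1 fwd=0
After 4 (back): cur=HOME back=0 fwd=1
After 5 (visit(L)): cur=L back=1 fwd=0
After 6 (visit(X)): cur=X back=2 fwd=0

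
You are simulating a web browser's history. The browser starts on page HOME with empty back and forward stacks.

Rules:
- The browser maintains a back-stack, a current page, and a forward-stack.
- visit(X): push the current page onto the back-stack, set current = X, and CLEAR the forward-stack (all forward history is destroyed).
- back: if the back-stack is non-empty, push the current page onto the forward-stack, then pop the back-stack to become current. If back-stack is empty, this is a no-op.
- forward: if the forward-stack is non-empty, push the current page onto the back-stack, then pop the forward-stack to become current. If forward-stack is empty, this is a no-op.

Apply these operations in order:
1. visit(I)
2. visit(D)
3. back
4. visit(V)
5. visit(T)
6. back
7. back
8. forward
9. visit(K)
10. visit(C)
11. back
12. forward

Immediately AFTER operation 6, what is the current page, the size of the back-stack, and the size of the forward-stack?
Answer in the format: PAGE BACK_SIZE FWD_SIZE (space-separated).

After 1 (visit(I)): cur=I back=1 fwd=0
After 2 (visit(D)): cur=D back=2 fwd=0
After 3 (back): cur=I back=1 fwd=1
After 4 (visit(V)): cur=V back=2 fwd=0
After 5 (visit(T)): cur=T back=3 fwd=0
After 6 (back): cur=V back=2 fwd=1

V 2 1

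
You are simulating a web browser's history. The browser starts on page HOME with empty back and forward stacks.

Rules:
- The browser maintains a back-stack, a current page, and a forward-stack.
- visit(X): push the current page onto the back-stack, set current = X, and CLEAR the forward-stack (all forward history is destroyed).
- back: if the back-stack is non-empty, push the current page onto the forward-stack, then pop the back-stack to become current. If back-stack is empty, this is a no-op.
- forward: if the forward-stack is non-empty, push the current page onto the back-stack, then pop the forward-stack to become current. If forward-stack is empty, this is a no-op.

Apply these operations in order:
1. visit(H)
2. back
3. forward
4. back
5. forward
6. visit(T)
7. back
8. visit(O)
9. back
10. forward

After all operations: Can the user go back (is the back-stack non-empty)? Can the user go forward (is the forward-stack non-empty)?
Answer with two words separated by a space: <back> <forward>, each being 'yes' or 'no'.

Answer: yes no

Derivation:
After 1 (visit(H)): cur=H back=1 fwd=0
After 2 (back): cur=HOME back=0 fwd=1
After 3 (forward): cur=H back=1 fwd=0
After 4 (back): cur=HOME back=0 fwd=1
After 5 (forward): cur=H back=1 fwd=0
After 6 (visit(T)): cur=T back=2 fwd=0
After 7 (back): cur=H back=1 fwd=1
After 8 (visit(O)): cur=O back=2 fwd=0
After 9 (back): cur=H back=1 fwd=1
After 10 (forward): cur=O back=2 fwd=0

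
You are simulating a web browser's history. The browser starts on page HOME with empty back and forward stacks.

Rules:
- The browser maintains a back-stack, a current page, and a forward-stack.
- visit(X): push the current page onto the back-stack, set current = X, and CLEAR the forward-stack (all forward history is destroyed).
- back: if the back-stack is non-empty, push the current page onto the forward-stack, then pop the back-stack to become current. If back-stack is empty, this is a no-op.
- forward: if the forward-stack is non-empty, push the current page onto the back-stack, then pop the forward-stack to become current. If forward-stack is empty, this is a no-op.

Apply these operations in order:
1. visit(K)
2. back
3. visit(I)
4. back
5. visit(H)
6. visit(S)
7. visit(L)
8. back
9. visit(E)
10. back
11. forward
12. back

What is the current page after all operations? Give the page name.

Answer: S

Derivation:
After 1 (visit(K)): cur=K back=1 fwd=0
After 2 (back): cur=HOME back=0 fwd=1
After 3 (visit(I)): cur=I back=1 fwd=0
After 4 (back): cur=HOME back=0 fwd=1
After 5 (visit(H)): cur=H back=1 fwd=0
After 6 (visit(S)): cur=S back=2 fwd=0
After 7 (visit(L)): cur=L back=3 fwd=0
After 8 (back): cur=S back=2 fwd=1
After 9 (visit(E)): cur=E back=3 fwd=0
After 10 (back): cur=S back=2 fwd=1
After 11 (forward): cur=E back=3 fwd=0
After 12 (back): cur=S back=2 fwd=1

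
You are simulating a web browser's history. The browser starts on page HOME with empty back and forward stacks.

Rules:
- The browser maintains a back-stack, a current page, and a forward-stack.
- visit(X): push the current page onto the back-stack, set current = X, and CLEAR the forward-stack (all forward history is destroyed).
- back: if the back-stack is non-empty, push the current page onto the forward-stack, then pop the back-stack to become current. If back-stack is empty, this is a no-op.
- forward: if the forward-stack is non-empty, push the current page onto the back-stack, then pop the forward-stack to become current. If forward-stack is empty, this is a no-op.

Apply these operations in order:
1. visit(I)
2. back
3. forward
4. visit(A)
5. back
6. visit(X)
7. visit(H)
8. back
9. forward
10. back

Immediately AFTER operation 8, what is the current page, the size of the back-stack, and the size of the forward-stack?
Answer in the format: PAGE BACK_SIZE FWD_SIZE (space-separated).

After 1 (visit(I)): cur=I back=1 fwd=0
After 2 (back): cur=HOME back=0 fwd=1
After 3 (forward): cur=I back=1 fwd=0
After 4 (visit(A)): cur=A back=2 fwd=0
After 5 (back): cur=I back=1 fwd=1
After 6 (visit(X)): cur=X back=2 fwd=0
After 7 (visit(H)): cur=H back=3 fwd=0
After 8 (back): cur=X back=2 fwd=1

X 2 1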